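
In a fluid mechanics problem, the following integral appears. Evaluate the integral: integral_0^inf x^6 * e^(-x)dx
This is a Gamma integral. Substitute u = 1x:
integral_0^inf x^6*e^(-x) dx = (1/1^7) integral_0^inf u^6*e^(-u) du
= Gamma(7)/1^7 = 6!/1^7 = 720/1

Answer: 720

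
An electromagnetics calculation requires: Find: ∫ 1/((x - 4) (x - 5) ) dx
Partial fractions: 1/((x-4)(x-5)) = A/(x-4)+B/(x-5)
A = -1, B = 1
∫ [-1· 1/(x-4)+1· 1/(x-5)] dx
= (1)[ln|x-5| - ln|x-4|]+C

Answer: ln|(x-5)/(x-4)|+C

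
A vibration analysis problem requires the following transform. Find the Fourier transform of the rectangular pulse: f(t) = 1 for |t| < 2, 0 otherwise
F(omega)=integral from -2 to 2 of e^(-j*omega*t) dt
=2*sin(2*omega)/omega=4*sinc(2*omega/pi)

Answer: 2*sin(2*omega)/omega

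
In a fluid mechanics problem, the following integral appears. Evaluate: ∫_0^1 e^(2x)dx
Antiderivative: (1/2)e^(2x)
Evaluate: (1/2)(e^2 - 1)

Answer: (e^2 - 1)/2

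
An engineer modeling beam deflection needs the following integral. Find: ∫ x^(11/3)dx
Power rule: ∫ x^(11/3) dx=x^(14/3)/(14/3)+C

Answer: (3/14)·x^(14/3)+C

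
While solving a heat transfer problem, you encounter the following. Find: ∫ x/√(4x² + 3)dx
Let u=4x² + 3, du=8x dx
∫ (1/8)·u^(-1/2) du=√u/4 + C

Answer: √(4x² + 3)/4 + C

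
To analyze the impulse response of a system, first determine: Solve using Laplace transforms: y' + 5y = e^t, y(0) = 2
Take L: sY - 2+5Y = 1/(s-1)
Y(s+5) = 1/(s-1)+2
Y = 1/((s-1)(s+5))+2/(s+5)
Partial fractions: 1/((s-1)(s+5)) = (1/6)/(s-1) - (1/6)/(s+5)
So Y = (1/6)/(s-1)+(11/6)/(s+5)
Inverse Laplace transform (L^(-1){1/(s-1)} = e^t, L^(-1){1/(s+5)} = e^(-5t)):

Answer: y(t) = (1/6)·e^t+(11/6)·e^(-5t)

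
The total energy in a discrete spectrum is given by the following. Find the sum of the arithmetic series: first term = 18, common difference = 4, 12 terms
Last term: a_n = 18+(12-1)·4 = 62
Sum = n(a_1+a_n)/2 = 12(18+62)/2 = 480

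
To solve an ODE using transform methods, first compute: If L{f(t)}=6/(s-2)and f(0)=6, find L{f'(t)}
L{f'(t)} = s·F(s) - f(0) = 6s/(s-2)-6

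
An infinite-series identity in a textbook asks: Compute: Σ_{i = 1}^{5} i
Using formula: Σ i^1=n(n + 1)/2=5·6/2=15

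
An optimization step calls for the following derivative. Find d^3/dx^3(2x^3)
Apply power rule 3 times:
d^1: 6x^2
d^2: 12x
d^3: 12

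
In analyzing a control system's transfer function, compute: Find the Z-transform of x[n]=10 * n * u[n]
Z{n*u[n]}=z/(z-1)^2
By linearity: Z{10*n*u[n]}=10z/(z-1)^2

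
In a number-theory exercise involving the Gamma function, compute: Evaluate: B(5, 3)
B(x,y)=Γ(x)Γ(y)/Γ(x+y)=(x-1)!(y-1)!/(x+y-1)!
B(5,3)=4!·2!/7!=1/105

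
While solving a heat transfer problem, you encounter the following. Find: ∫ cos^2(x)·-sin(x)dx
Let u = cos(x), du = -sin(x) dx
∫ u^2 du = u^3/3 + C

Answer: cos^3(x)/3 + C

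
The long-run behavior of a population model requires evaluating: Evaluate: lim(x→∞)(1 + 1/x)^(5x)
Rewrite as [(1 + 1/x)^x]^5.
lim(1 + 1/x)^x = e^1, so limit = (e^1)^5 = e^5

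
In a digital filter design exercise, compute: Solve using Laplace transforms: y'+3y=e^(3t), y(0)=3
Take L: sY - 3+3Y=1/(s-3)
Y(s+3)=1/(s-3)+3
Y=1/((s-3)(s+3))+3/(s+3)
Partial fractions: 1/((s-3)(s+3))=(1/6)/(s-3) - (1/6)/(s+3)
So Y=(1/6)/(s-3)+(17/6)/(s+3)
Inverse Laplace transform (L^(-1){1/(s-3)}=e^(3t), L^(-1){1/(s+3)}=e^(-3t)):

Answer: y(t)=(1/6)·e^(3t)+(17/6)·e^(-3t)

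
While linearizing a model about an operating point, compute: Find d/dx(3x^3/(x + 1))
Quotient rule: (f/g)'=(f'g - fg')/g²
f=3x^3, f'=9x^2
g=x+1, g'=1

Answer: (9x^2·(x+1)-3x^3)/(x+1)²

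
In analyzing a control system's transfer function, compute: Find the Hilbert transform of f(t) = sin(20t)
The Hilbert transform shifts each frequency component by -pi/2.
H{sin(wt)}=-cos(wt)
With w=20: H{sin(20t)}=-cos(20t)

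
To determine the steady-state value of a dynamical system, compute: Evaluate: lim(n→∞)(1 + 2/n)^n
This is the definition of e^2: lim(1 + 2/n)^n=e^2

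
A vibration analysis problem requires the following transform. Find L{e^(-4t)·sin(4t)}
First shifting: L{e^(at)f(t)}=F(s-a)
L{sin(4t)}=4/(s² + 16)
Shift: 4/((s + 4)² + 16)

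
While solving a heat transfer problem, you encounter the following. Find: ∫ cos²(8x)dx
Using identity cos²(u)=(1 + cos(2u))/2:
∫ (1 + cos(16x))/2 dx=x/2 + sin(16x)/32 + C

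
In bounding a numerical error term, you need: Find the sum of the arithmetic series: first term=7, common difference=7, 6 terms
Last term: a_n=7 + (6 - 1)·7=42
Sum=n(a_1 + a_n)/2=6(7 + 42)/2=147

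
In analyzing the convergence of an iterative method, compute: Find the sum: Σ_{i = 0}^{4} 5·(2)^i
Geometric series: S=a(1 - r^n)/(1 - r)
a=5, r=2, n=5
S=5(1 - 32)/-1=155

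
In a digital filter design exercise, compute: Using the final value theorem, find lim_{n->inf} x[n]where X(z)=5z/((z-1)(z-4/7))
Final value theorem: lim x[n]=lim_{z->1} (z-1)*X(z)
(z-1)*X(z)=5z/(z-4/7)
As z->1: 5/(1 - 4/7)=5/(3/7)=35/3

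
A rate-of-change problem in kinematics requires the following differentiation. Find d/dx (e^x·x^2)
Product rule: (fg)'=f'g + fg'
f=e^x, f'=e^x
g=x^2, g'=2x

Answer: e^x·x^2 + 2·e^x·x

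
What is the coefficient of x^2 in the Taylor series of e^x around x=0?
Taylor series of e^x = Σ x^n/n!
Coefficient of x^2 = 1/2! = 1/2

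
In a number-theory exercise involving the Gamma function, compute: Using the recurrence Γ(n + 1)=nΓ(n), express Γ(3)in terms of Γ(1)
Γ(3)=2Γ(2)=2·1Γ(1)=...=2!·Γ(1)=2·Γ(1)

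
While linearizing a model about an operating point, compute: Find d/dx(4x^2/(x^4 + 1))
Quotient rule: (f/g)'=(f'g - fg')/g²
f=4x^2, f'=8x
g=x^4 + 1, g'=4x^3

Answer: (8x·(x^4 + 1) - 16x^5)/(x^4 + 1)²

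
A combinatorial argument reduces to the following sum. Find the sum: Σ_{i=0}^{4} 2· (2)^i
Geometric series: S = a(1 - r^n)/(1 - r)
a = 2, r = 2, n = 5
S = 2(1-32)/-1 = 62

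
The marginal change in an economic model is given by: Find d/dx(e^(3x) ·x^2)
Product rule: (fg)'=f'g+fg'
f=e^(3x), f'=3·e^(3x)
g=x^2, g'=2x

Answer: 3·e^(3x)·x^2+2·e^(3x)·x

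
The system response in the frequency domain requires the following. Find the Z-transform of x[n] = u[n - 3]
Using the time-shift property: Z{u[n-3]}=z^(-3)*z/(z-1)
=z^(-2)/(z-1)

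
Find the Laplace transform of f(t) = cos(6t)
L{cos(wt)} = s/(s²+w²)
L{cos(6t)} = s/(s²+36)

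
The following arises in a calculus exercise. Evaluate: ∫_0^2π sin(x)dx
Antiderivative: -cos(x)
Evaluate at bounds: [-cos(1·2π)/1] - [-cos(1·0)/1]
= (-(1)+(1))/1 = 0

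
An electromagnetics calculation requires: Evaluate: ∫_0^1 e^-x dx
Antiderivative: -e^-x
Evaluate: -(e^-1 - 1)

Answer: (e^-1 - 1)/(-1)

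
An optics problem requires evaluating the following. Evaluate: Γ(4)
Γ(n) = (n-1)! for positive integers
Γ(4) = 3! = 6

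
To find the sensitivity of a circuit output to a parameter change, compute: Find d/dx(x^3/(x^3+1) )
Quotient rule: (f/g)' = (f'g - fg')/g²
f = x^3, f' = 3x^2
g = x^3 + 1, g' = 3x^2

Answer: (3x^2·(x^3 + 1) - 3x^5)/(x^3 + 1)²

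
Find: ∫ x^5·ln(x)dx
By parts: u=ln(x), dv=x^5 dx
du=1/x dx, v=x^6/6
=x^6·ln(x)/6 - ∫ x^5/6 dx
=x^6·ln(x)/6 - x^6/36+C

Answer: x^6(ln(x)/6-1/36)+C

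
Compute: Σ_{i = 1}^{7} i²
Using formula: Σ i^2=n(n+1)(2n+1)/6=7·8·15/6=140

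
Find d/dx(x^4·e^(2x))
Product rule: (fg)'=f'g+fg'
f=x^4, f'=4x^3
g=e^(2x), g'=2·e^(2x)

Answer: 4x^3·e^(2x)+2x^4·e^(2x)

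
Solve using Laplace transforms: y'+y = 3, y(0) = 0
Take L of both sides: sY(s)-0+Y(s)=3/s
Y(s)(s+1)=3/s+0
Y(s)=3/(s(s+1))+0/(s+1)
Partial fractions: 3/(s(s+1))=3/s - 3/(s+1)
So Y(s)=3/s - 3/(s+1)
Inverse transform (L^(-1){1/s}=1, L^(-1){1/(s+1)}=e^(-t)):

Answer: y(t)=3-3·e^(-t)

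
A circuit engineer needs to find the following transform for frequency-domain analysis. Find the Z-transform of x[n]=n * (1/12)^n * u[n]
Using the property Z{n * a^n * u[n]}=az/(z-a)^2
With a=1/12: X(z)=(1/12)z/(z - 1/12)^2, |z| > 1/12

Answer: (1/12)z/(z - 1/12)^2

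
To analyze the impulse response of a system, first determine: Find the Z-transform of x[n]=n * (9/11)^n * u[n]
Using the property Z{n * a^n * u[n]}=az/(z-a)^2
With a=9/11: X(z)=(9/11)z/(z - 9/11)^2, |z| > 9/11

Answer: (9/11)z/(z - 9/11)^2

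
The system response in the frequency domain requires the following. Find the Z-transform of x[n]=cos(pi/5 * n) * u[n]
Z{cos(w0 * n) * u[n]} = z(z - cos(w0))/(z^2-2z * cos(w0)+1)
With w0 = pi/5: X(z) = z(z - cos(pi/5))/(z^2-2z * cos(pi/5)+1)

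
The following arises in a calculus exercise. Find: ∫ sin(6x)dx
Using substitution u = 6x: ∫ sin(u) du/6 = -cos(u)/6+C

Answer: (-1/6)cos(6x)+C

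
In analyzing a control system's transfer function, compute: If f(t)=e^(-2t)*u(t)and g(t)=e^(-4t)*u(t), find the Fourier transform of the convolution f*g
By the convolution theorem: F{f*g} = F(omega)*G(omega)
F(omega) = 1/(2 + j*omega), G(omega) = 1/(4 + j*omega)
F{f*g} = 1/((2 + j*omega)(4 + j*omega))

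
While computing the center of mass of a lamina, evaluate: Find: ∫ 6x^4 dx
Using power rule: ∫ 6x^4 dx = 6/5 x^5+C = (6/5)x^5+C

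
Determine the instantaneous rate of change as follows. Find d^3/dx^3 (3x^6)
Apply power rule 3 times:
d^1: 18x^5
d^2: 90x^4
d^3: 360x^3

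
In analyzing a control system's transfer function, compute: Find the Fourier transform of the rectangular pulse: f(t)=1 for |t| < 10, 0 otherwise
F(omega) = integral from -10 to 10 of e^(-j * omega * t) dt
= 2 * sin(10 * omega)/omega = 20 * sinc(10 * omega/pi)

Answer: 2 * sin(10 * omega)/omega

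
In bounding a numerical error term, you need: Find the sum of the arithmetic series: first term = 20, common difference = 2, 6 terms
Last term: a_n=20 + (6 - 1)·2=30
Sum=n(a_1 + a_n)/2=6(20 + 30)/2=150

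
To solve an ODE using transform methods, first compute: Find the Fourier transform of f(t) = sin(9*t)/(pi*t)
sin(W*t)/(pi*t) = (W/pi)*sinc(W*t/pi) is the impulse response of the ideal low-pass filter with cutoff W (here W = 9).
Its Fourier transform is a rectangular function:
F(omega) = 1 for |omega| < 9, 0 otherwise

Answer: rect(omega/18) [i.e., 1 for |omega| < 9, 0 otherwise]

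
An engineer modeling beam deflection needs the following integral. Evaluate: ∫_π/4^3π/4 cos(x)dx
Antiderivative: sin(x)
Evaluate at bounds: [sin(1·3π/4)/1] - [sin(1·π/4)/1]
= ((√2/2) - (√2/2))/1 = 0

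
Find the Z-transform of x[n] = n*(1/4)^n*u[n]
Using the property Z{n*a^n*u[n]}=az/(z-a)^2
With a=1/4: X(z)=(1/4)z/(z - 1/4)^2, |z| > 1/4

Answer: (1/4)z/(z - 1/4)^2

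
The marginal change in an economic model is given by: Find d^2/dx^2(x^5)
Apply power rule 2 times:
d^1: 5x^4
d^2: 20x^3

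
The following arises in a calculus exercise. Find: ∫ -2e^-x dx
Since d/dx[e^-x] = - e^-x, we get 2e^-x+C

Answer: 2e^-x+C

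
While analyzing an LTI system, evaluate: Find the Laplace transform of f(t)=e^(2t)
L{e^(at)}=1/(s-a)
L{e^(2t)}=1/(s-2)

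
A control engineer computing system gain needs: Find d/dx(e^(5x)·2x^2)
Product rule: (fg)'=f'g + fg'
f=e^(5x), f'=5·e^(5x)
g=2x^2, g'=4x

Answer: 10·e^(5x)·x^2 + 4·e^(5x)·x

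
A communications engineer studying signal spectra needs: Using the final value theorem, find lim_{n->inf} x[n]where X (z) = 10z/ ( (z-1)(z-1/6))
Final value theorem: lim x[n]=lim_{z->1} (z-1)*X(z)
(z-1)*X(z)=10z/(z-1/6)
As z->1: 10/(1-1/6)=10/(5/6)=12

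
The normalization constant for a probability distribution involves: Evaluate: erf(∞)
erf(∞)=1 (the error function converges to 1)

Answer: 1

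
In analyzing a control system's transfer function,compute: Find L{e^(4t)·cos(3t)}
First shifting: L{e^(at)f(t)} = F(s-a)
L{cos(3t)} = s/(s²+9)
Shift: (s-4)/((s-4)²+9)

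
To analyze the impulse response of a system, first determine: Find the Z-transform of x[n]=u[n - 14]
Using the time-shift property: Z{u[n-14]} = z^(-14) * z/(z-1)
= z^(-13)/(z-1)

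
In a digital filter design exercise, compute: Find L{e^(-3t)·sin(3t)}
First shifting: L{e^(at)f(t)}=F(s-a)
L{sin(3t)}=3/(s² + 9)
Shift: 3/((s + 3)² + 9)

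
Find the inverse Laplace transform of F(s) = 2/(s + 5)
L^(-1){2/(s-a)} = c·e^(at)
Here a = -5, c = 2

Answer: 2e^(-5t)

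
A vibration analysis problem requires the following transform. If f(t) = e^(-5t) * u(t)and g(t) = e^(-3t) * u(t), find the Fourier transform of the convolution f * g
By the convolution theorem: F{f * g} = F(omega) * G(omega)
F(omega) = 1/(5+j * omega), G(omega) = 1/(3+j * omega)
F{f * g} = 1/((5+j * omega)(3+j * omega))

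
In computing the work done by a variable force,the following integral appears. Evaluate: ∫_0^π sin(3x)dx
Antiderivative: -cos(3x)/3
Evaluate at bounds: [-cos(3·π)/3] - [-cos(3·0)/3]
=(-(-1) + (1))/3=2/3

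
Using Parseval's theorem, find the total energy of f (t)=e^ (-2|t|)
Parseval's theorem: E = integral |f(t)|^2 dt = (1/2pi) integral |F(omega)|^2 domega
E = integral_{-inf}^{inf} e^(-4|t|) dt = 2 * integral_0^inf e^(-4t) dt = 2/(2 * 2) = 1/2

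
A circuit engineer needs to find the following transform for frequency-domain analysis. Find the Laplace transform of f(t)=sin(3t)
L{sin(wt)} = w/(s²+w²)
L{sin(3t)} = 3/(s²+9)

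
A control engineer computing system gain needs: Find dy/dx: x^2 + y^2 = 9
Differentiate: 2x+2y·(dy/dx)=0
dy/dx=-2x/(2y)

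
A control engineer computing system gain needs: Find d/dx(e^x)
Chain rule: d/dx[e^u] = e^u · u' where u = x
u' = 1

Answer: 1·e^x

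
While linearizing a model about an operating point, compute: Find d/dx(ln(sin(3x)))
Chain rule: d/dx[ln(u)] = u'/u where u = sin(3x)
u' = 3cos(3x)

Answer: (3cos(3x))/(sin(3x))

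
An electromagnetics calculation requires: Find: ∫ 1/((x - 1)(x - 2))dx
Partial fractions: 1/((x-1)(x-2))=A/(x-1)+B/(x-2)
A=-1, B=1
∫ [-1· 1/(x-1)+1· 1/(x-2)] dx
=(1)[ln|x-2| - ln|x-1|]+C

Answer: ln|(x-2)/(x-1)|+C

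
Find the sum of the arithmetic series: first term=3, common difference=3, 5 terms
Last term: a_n=3 + (5 - 1)·3=15
Sum=n(a_1 + a_n)/2=5(3 + 15)/2=45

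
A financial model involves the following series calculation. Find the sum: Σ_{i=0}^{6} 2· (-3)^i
Geometric series: S=a(1 - r^n)/(1 - r)
a=2, r=-3, n=7
S=2(1 + 2187)/4=1094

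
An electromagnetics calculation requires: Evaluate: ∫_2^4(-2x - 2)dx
Step 1: Find antiderivative F(x) = -x^2 - 2x
Step 2: F(4) - F(2) = -24 - (-8) = -16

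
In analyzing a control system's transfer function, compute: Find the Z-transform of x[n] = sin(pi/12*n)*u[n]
Z{sin(w0 * n) * u[n]}=z * sin(w0)/(z^2-2z * cos(w0)+1)
With w0=pi/12: X(z)=z * sin(pi/12)/(z^2-2z * cos(pi/12)+1)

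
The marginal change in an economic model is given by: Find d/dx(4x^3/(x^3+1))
Quotient rule: (f/g)' = (f'g - fg')/g²
f = 4x^3, f' = 12x^2
g = x^3 + 1, g' = 3x^2

Answer: (12x^2·(x^3 + 1) - 12x^5)/(x^3 + 1)²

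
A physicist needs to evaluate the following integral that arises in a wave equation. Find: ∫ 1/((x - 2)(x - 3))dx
Partial fractions: 1/((x-2)(x-3)) = A/(x-2) + B/(x-3)
A = -1, B = 1
∫ [-1· 1/(x-2) + 1· 1/(x-3)] dx
= (1)[ln|x-3| - ln|x-2|] + C

Answer: ln|(x-3)/(x-2)| + C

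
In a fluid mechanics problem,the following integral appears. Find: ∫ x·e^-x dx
Integration by parts: u=x, dv=e^-x dx
du=dx, v=-e^-x
=-x·e^-x - ∫ -e^-x dx
=-x·e^-x - e^-x+C

Answer: -e^-x(x+1)+C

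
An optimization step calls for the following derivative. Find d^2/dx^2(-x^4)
Apply power rule 2 times:
d^1: -4x^3
d^2: -12x^2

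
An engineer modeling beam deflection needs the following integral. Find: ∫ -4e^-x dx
Since d/dx[e^-x] = - e^-x, we get 4e^-x + C

Answer: 4e^-x + C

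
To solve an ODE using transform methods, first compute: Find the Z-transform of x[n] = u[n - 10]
Using the time-shift property: Z{u[n-10]}=z^(-10) * z/(z-1)
=z^(-9)/(z-1)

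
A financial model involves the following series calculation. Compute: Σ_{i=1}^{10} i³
Using formula: Σ i^3=[n(n + 1)/2]²=[10·11/2]²=3025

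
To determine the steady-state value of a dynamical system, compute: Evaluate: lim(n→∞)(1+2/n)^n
This is the definition of e^2: lim(1 + 2/n)^n = e^2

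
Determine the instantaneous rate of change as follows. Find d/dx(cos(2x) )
Chain rule: d/dx[cos(u)] = -sin(u)·u' where u = 2x
u' = 2

Answer: -2·sin(2x)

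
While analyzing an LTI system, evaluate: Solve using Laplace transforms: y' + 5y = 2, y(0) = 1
Take L of both sides: sY(s) - 1 + 5Y(s) = 2/s
Y(s)(s + 5) = 2/s + 1
Y(s) = 2/(s(s + 5)) + 1/(s + 5)
Partial fractions: 2/(s(s + 5)) = (2/5)/s - (2/5)/(s + 5)
So Y(s) = (2/5)/s + (3/5)/(s + 5)
Inverse transform (L^(-1){1/s} = 1, L^(-1){1/(s + 5)} = e^(-5t)):

Answer: y(t) = 2/5 + (3/5)·e^(-5t)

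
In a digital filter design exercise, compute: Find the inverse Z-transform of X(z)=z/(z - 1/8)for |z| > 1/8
Standard pair: z/(z-a) <-> a^n*u[n] for causal signals
With a=1/8: x[n]=(1/8)^n*u[n]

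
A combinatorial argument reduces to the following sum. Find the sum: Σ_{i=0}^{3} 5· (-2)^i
Geometric series: S=a(1 - r^n)/(1 - r)
a=5, r=-2, n=4
S=5(1 - 16)/3=-25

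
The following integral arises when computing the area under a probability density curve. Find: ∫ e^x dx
Since d/dx[e^x] = +e^x, we get 1e^x+C

Answer: e^x+C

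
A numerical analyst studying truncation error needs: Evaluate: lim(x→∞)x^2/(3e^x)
Apply L'Hôpital 2 times (∞/∞ each time):
Eventually get 2!/(3e^x) → 0

Answer: 0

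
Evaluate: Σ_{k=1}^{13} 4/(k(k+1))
Partial fractions: 4/(k(k + 1)) = 4/k - 4/(k + 1)
Telescoping sum: 4(1 - 1/14) = 4·13/14

Answer: 26/7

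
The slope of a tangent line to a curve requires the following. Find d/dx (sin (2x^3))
Chain rule: d/dx[sin(u)]=cos(u)·u' where u=2x^3
u'=6x^2

Answer: 6x^2·cos(2x^3)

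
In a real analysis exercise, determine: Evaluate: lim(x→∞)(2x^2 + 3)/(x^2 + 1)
Divide numerator and denominator by x^2:
lim (2+3/x^2)/(1+1/x^2)=2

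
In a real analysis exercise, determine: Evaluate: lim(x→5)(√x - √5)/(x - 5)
Multiply by conjugate (√x+√5)/(√x+√5):
=(x - 5)/((x - 5)(√x+√5))=1/(√x+√5)
As x → 5: 1/(2√5)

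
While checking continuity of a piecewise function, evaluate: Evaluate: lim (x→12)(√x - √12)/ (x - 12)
Multiply by conjugate (√x + √12)/(√x + √12):
=(x - 12)/((x - 12)(√x + √12))=1/(√x + √12)
As x → 12: 1/(2√12)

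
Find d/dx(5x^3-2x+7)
Power rule: d/dx(ax^n)=n·a·x^(n-1)
Term by term: 15·x^2 - 2

Answer: 15x^2 - 2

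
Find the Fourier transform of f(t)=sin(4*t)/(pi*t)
sin(W*t)/(pi*t) = (W/pi)*sinc(W*t/pi) is the impulse response of the ideal low-pass filter with cutoff W (here W = 4).
Its Fourier transform is a rectangular function:
F(omega) = 1 for |omega| < 4, 0 otherwise

Answer: rect(omega/8) [i.e., 1 for |omega| < 4, 0 otherwise]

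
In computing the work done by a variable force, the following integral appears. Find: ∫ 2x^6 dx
Using power rule: ∫ 2x^6 dx = 2/7 x^7+C = (2/7)x^7+C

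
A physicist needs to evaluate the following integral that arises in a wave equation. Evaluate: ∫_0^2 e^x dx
Antiderivative: e^x
Evaluate: (e^2 - 1)

Answer: e^2 - 1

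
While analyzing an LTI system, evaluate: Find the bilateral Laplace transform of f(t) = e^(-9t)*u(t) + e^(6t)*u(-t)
For e^(-9t) * u(t): L=1/(s+9), Re(s) > -9
For e^(6t) * u(-t): L=-1/(s-6), Re(s) < 6
Combined: F(s)=1/(s+9)-1/(s-6), -9 < Re(s) < 6

Answer: 1/(s+9)-1/(s-6), ROC: -9 < Re(s) < 6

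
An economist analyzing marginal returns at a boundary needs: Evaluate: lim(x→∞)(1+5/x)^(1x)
Rewrite as [(1 + 5/x)^x]^1.
lim(1 + 5/x)^x = e^5, so limit = (e^5)^1 = e^5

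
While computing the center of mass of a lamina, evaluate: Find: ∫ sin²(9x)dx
Using identity sin²(u)=(1 - cos(2u))/2:
∫ (1 - cos(18x))/2 dx=x/2 - sin(18x)/36 + C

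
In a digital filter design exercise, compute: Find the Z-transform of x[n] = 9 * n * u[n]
Z{n * u[n]} = z/(z-1)^2
By linearity: Z{9 * n * u[n]} = 9z/(z-1)^2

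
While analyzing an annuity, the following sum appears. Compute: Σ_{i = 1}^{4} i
Using formula: Σ i^1 = n(n+1)/2 = 4·5/2 = 10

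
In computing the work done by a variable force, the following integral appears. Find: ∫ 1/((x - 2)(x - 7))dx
Partial fractions: 1/((x-2)(x-7)) = A/(x-2)+B/(x-7)
A = -1/5, B = 1/5
∫ [-1/5· 1/(x-2)+1/5· 1/(x-7)] dx
= (1/5)[ln|x-7| - ln|x-2|]+C

Answer: (1/5)·ln|(x-7)/(x-2)|+C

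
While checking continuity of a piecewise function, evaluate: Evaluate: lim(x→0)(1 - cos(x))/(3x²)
Using 1-cos(u) ≈ u²/2 for small u:
(1-cos(x)) ≈ (x)²/2=1x²/2
So limit=1/(2·3)=1/6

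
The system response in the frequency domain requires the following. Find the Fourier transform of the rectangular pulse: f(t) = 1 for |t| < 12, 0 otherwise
F(omega) = integral from -12 to 12 of e^(-j * omega * t) dt
= 2 * sin(12 * omega)/omega = 24 * sinc(12 * omega/pi)

Answer: 2 * sin(12 * omega)/omega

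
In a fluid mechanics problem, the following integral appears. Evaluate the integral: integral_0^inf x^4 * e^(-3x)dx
This is a Gamma integral. Substitute u=3x (du=3 dx):
integral_0^inf x^4*e^(-3x) dx=(1/3^5) integral_0^inf u^4*e^(-u) du
=Gamma(5)/3^5=4!/3^5=24/243

Answer: 8/81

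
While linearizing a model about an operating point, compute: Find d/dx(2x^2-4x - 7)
Power rule: d/dx(ax^n) = n·a·x^(n-1)
Term by term: 4·x - 4

Answer: 4x - 4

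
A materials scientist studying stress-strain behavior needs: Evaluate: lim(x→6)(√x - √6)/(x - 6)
Multiply by conjugate (√x + √6)/(√x + √6):
= (x - 6)/((x - 6)(√x + √6)) = 1/(√x + √6)
As x → 6: 1/(2√6)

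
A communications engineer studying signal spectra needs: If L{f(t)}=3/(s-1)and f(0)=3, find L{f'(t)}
L{f'(t)}=s·F(s) - f(0)=3s/(s-1)-3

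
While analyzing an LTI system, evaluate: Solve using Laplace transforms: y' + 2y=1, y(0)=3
Take L of both sides: sY(s) - 3 + 2Y(s) = 1/s
Y(s)(s + 2) = 1/s + 3
Y(s) = 1/(s(s + 2)) + 3/(s + 2)
Partial fractions: 1/(s(s + 2)) = (1/2)/s - (1/2)/(s + 2)
So Y(s) = (1/2)/s + (5/2)/(s + 2)
Inverse transform (L^(-1){1/s} = 1, L^(-1){1/(s + 2)} = e^(-2t)):

Answer: y(t) = 1/2 + (5/2)·e^(-2t)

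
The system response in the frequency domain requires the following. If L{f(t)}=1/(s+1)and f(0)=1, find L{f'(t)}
L{f'(t)} = s·F(s) - f(0) = s/(s + 1) - 1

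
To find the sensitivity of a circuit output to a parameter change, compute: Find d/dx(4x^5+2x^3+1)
Power rule: d/dx(ax^n) = n·a·x^(n-1)
Term by term: 20·x^4 + 6·x^2

Answer: 20x^4 + 6x^2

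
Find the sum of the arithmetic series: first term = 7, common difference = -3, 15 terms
Last term: a_n=7+(15-1)·-3=-35
Sum=n(a_1+a_n)/2=15(7+(-35))/2=-210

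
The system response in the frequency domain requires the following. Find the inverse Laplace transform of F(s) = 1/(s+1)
L^(-1){1/(s-a)} = c·e^(at)
Here a = -1, c = 1

Answer: e^(-t)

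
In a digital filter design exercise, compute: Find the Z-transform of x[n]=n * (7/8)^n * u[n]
Using the property Z{n*a^n*u[n]}=az/(z-a)^2
With a=7/8: X(z)=(7/8)z/(z - 7/8)^2, |z| > 7/8

Answer: (7/8)z/(z - 7/8)^2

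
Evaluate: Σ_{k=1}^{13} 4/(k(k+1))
Partial fractions: 4/(k(k + 1))=4/k - 4/(k + 1)
Telescoping sum: 4(1 - 1/14)=4·13/14

Answer: 26/7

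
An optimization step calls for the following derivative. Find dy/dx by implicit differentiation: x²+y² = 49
Differentiate both sides: 2x + 2y·(dy/dx) = 0
Solve: dy/dx = -2x/(2y) = -x/y

Answer: dy/dx = -x/y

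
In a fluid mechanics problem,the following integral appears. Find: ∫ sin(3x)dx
Using substitution u=3x: ∫ sin(u) du/3=-cos(u)/3+C

Answer: (-1/3)cos(3x)+C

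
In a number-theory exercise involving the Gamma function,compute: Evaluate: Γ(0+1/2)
Γ(1/2) = √π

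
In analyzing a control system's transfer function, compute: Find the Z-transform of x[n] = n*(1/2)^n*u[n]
Using the property Z{n * a^n * u[n]} = az/(z-a)^2
With a = 1/2: X(z) = (1/2)z/(z - 1/2)^2, |z| > 1/2

Answer: (1/2)z/(z - 1/2)^2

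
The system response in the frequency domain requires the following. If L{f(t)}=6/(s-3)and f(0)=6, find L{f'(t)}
L{f'(t)} = s·F(s) - f(0) = 6s/(s-3)-6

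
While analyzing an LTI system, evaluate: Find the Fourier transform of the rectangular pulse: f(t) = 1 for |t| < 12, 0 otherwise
F(omega)=integral from -12 to 12 of e^(-j*omega*t) dt
=2*sin(12*omega)/omega=24*sinc(12*omega/pi)

Answer: 2*sin(12*omega)/omega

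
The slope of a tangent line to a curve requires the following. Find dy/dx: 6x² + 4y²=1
Differentiate: 12x + 8y·(dy/dx)=0
dy/dx=-12x/(8y)=-(3/2)·(x/y)

Answer: dy/dx=-(3/2)·(x/y)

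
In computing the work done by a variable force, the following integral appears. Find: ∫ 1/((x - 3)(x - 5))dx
Partial fractions: 1/((x-3)(x-5))=A/(x-3) + B/(x-5)
A=-1/2, B=1/2
∫ [-1/2· 1/(x-3) + 1/2· 1/(x-5)] dx
=(1/2)[ln|x-5| - ln|x-3|] + C

Answer: (1/2)·ln|(x-5)/(x-3)| + C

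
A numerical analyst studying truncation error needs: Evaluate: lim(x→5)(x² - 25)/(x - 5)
Factor: (x² - 25)=(x-5)(x + 5)
Cancel (x-5): lim(x→5) (x + 5)=10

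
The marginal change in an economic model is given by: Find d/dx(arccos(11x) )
d/dx[arccos(u)]=-u'/√(1-u²), u=11x, u'=11

Answer: -11/√(1 - 121x²)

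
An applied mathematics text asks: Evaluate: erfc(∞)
erfc(x)=1 - erf(x); erfc(∞)=1 - erf(∞)=1-1=0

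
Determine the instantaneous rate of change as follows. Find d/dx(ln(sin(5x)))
Chain rule: d/dx[ln(u)]=u'/u where u=sin(5x)
u'=5cos(5x)

Answer: (5cos(5x))/(sin(5x))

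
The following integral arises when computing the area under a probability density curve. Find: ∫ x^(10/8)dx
Power rule: ∫ x^(5/4) dx=x^(9/4)/(9/4) + C

Answer: (4/9)·x^(9/4) + C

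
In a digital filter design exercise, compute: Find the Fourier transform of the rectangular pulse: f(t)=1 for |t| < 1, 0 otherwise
F(omega)=integral from -1 to 1 of e^(-j*omega*t) dt
=2*sin(1*omega)/omega=2*sinc(1*omega/pi)

Answer: 2*sin(1*omega)/omega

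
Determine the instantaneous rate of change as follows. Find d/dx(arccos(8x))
d/dx[arccos(u)]=-u'/√(1-u²), u=8x, u'=8

Answer: -8/√(1 - 64x²)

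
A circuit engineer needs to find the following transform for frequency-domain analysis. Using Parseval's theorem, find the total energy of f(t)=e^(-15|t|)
Parseval's theorem: E=integral |f(t)|^2 dt=(1/2pi) integral |F(omega)|^2 domega
E=integral_{-inf}^{inf} e^(-30|t|) dt=2*integral_0^inf e^(-30t) dt=2/(2*15)=1/15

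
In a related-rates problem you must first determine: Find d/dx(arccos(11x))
d/dx[arccos(u)] = -u'/√(1-u²), u = 11x, u' = 11

Answer: -11/√(1 - 121x²)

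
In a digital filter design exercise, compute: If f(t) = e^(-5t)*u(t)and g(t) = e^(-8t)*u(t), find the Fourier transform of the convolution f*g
By the convolution theorem: F{f*g} = F(omega)*G(omega)
F(omega) = 1/(5 + j*omega), G(omega) = 1/(8 + j*omega)
F{f*g} = 1/((5 + j*omega)(8 + j*omega))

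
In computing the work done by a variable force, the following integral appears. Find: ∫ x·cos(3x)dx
By parts: u = x, dv = cos(3x) dx
du = dx, v = sin(3x)/3
= x·sin(3x)/3+cos(3x)/3²+C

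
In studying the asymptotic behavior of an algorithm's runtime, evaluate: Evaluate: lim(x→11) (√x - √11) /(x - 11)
Multiply by conjugate (√x+√11)/(√x+√11):
= (x - 11)/((x - 11)(√x+√11)) = 1/(√x+√11)
As x → 11: 1/(2√11)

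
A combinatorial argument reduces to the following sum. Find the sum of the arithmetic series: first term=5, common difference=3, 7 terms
Last term: a_n = 5 + (7 - 1)·3 = 23
Sum = n(a_1 + a_n)/2 = 7(5 + 23)/2 = 98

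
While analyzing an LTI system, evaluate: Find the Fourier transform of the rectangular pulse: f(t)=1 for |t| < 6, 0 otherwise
F(omega) = integral from -6 to 6 of e^(-j * omega * t) dt
= 2 * sin(6 * omega)/omega = 12 * sinc(6 * omega/pi)

Answer: 2 * sin(6 * omega)/omega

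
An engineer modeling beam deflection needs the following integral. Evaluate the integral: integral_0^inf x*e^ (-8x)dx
This is a Gamma integral. Substitute u=8x (du=8 dx):
integral_0^inf x*e^(-8x) dx=(1/8^2) integral_0^inf u^1*e^(-u) du
=Gamma(2)/8^2=1!/8^2=1/64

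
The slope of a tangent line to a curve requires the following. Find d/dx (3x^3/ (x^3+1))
Quotient rule: (f/g)' = (f'g - fg')/g²
f = 3x^3, f' = 9x^2
g = x^3+1, g' = 3x^2

Answer: (9x^2·(x^3+1)-9x^5)/(x^3+1)²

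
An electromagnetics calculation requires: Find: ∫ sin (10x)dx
Using substitution u = 10x: ∫ sin(u) du/10 = -cos(u)/10+C

Answer: (-1/10)cos(10x)+C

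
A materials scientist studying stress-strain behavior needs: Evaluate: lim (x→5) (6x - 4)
Polynomial is continuous, so substitute x = 5:
6·5 - 4 = 26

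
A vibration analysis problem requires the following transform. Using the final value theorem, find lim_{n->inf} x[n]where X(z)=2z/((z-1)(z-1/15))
Final value theorem: lim x[n]=lim_{z->1} (z-1)*X(z)
(z-1)*X(z)=2z/(z-1/15)
As z->1: 2/(1-1/15)=2/(14/15)=15/7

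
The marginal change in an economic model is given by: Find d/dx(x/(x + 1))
Quotient rule: (f/g)'=(f'g - fg')/g²
f=x, f'=1
g=x+1, g'=1

Answer: (1·(x+1) - x)/(x+1)²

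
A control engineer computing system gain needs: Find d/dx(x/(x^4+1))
Quotient rule: (f/g)' = (f'g - fg')/g²
f = x, f' = 1
g = x^4+1, g' = 4x^3

Answer: (1·(x^4+1)-4x^4)/(x^4+1)²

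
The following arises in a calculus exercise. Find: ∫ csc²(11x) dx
Since d/dx[-cot(11x)]=11csc²(11x), integral=-cot(11x)/11 + C

Answer: (-1/11)cot(11x) + C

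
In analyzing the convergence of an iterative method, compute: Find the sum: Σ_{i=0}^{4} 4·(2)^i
Geometric series: S=a(1 - r^n)/(1 - r)
a=4, r=2, n=5
S=4(1-32)/-1=124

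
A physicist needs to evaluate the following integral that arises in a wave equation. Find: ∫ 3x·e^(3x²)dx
Let u=3x², du=6x dx
∫ (1/2)e^u du=e^u/2 + C

Answer: e^(3x²)/2 + C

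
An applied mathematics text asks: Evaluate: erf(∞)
erf(∞) = 1 (the error function converges to 1)

Answer: 1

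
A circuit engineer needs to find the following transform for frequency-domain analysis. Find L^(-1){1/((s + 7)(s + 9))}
Partial fractions: 1/((s+7)(s+9))=A/(s+7)+B/(s+9)
Cover-up: A=1/(s+9)|_{s=-7}=1/2; B=1/(s+7)|_{s=-9}=-1/2
L^(-1)=(1/2)e^(-7t) - (1/2)e^(-9t)

Answer: (1/2)(e^(-7t) - e^(-9t))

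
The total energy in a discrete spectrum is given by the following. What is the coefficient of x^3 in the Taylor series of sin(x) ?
sin(x)=Σ (-1)^k x^(2k+1)/(2k+1)!
For x^3: (-1)^1/3!=-1/6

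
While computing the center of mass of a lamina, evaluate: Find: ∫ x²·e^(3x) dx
Integration by parts twice:
First: u=x², dv=e^(3x) dx => x²e^(3x)/3 - (2/3)∫ xe^(3x) dx
Second (∫ xe^(3x) dx): xe^(3x)/3 - e^(3x)/9
Combining: e^(3x)(x²/3-2x/9+2/27)+C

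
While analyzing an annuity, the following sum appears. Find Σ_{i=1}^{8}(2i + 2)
=2·Σ i + 2·8=2·36 + 16=88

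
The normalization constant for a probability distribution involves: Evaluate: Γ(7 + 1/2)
Γ(n + 1/2) = (2n)!√π/(4^n·n!)
= 87178291200√π/(16384·5040) = (135135/128)·√π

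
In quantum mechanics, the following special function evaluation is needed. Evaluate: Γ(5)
Γ(n)=(n-1)! for positive integers
Γ(5)=4!=24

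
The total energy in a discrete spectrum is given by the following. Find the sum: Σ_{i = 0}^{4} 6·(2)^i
Geometric series: S = a(1 - r^n)/(1 - r)
a = 6, r = 2, n = 5
S = 6(1-32)/-1 = 186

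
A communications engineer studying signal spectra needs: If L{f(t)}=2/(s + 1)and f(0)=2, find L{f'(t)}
L{f'(t)} = s·F(s) - f(0) = 2s/(s+1)-2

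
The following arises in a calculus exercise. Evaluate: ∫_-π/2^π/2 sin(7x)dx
Antiderivative: -cos(7x)/7
Evaluate at bounds: [-cos(7·π/2)/7] - [-cos(7·-π/2)/7]
= (-(0)+(0))/7 = 0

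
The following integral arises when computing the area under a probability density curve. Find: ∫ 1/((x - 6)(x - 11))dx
Partial fractions: 1/((x-6)(x-11)) = A/(x-6)+B/(x-11)
A = -1/5, B = 1/5
∫ [-1/5· 1/(x-6)+1/5· 1/(x-11)] dx
= (1/5)[ln|x-11| - ln|x-6|]+C

Answer: (1/5)·ln|(x-11)/(x-6)|+C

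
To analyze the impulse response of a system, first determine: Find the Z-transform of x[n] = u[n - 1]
Using the time-shift property: Z{u[n-1]}=z^(-1)*z/(z-1)
=z^(0)/(z-1)

Answer: 1/(z-1)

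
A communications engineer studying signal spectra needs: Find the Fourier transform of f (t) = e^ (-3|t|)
Using the standard pair: F{e^(-a|t|)} = 2a/(a^2 + omega^2)
With a = 3: F(omega) = 6/(9 + omega^2)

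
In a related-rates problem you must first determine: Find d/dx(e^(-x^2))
Chain rule: d/dx[e^u]=e^u · u' where u=-x^2
u'=-2x

Answer: -2x·e^(-x^2)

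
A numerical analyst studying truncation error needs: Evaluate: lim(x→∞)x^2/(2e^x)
Apply L'Hôpital 2 times (∞/∞ each time):
Eventually get 2!/(2e^x) → 0

Answer: 0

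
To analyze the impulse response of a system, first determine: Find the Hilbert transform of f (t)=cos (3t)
The Hilbert transform shifts each frequency component by -pi/2.
H{cos(wt)}=sin(wt)
With w=3: H{cos(3t)}=sin(3t)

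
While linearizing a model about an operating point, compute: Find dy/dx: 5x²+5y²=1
Differentiate: 10x + 10y·(dy/dx)=0
dy/dx=-10x/(10y)=-1·(x/y)

Answer: dy/dx=-1·(x/y)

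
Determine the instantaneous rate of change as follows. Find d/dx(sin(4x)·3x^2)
Product rule: (fg)' = f'g+fg'
f = sin(4x), f' = 4·cos(4x)
g = 3x^2, g' = 6x

Answer: 12·cos(4x)·x^2+6·sin(4x)·x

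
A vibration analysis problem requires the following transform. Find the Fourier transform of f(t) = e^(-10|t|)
Using the standard pair: F{e^(-a|t|)} = 2a/(a^2+omega^2)
With a = 10: F(omega) = 20/(100+omega^2)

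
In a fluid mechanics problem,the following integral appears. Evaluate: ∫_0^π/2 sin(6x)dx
Antiderivative: -cos(6x)/6
Evaluate at bounds: [-cos(6·π/2)/6] - [-cos(6·0)/6]
= (-(-1)+(1))/6 = 1/3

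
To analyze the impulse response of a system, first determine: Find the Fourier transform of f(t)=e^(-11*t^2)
The Fourier transform of a Gaussian e^(-a * t^2) is sqrt(pi/a) * e^(-omega^2/(4a)).
With a = 11: F(omega) = sqrt(pi/11) * e^(-omega^2/44)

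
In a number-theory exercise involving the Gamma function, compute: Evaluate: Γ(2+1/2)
Γ(n + 1/2) = (2n)!√π/(4^n·n!)
= 24√π/(16·2) = (3/4)·√π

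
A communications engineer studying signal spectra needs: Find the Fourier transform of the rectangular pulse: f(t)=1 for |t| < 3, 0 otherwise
F(omega)=integral from -3 to 3 of e^(-j * omega * t) dt
=2 * sin(3 * omega)/omega=6 * sinc(3 * omega/pi)

Answer: 2 * sin(3 * omega)/omega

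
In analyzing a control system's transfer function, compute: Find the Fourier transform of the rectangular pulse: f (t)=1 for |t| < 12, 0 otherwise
F(omega)=integral from -12 to 12 of e^(-j * omega * t) dt
=2 * sin(12 * omega)/omega=24 * sinc(12 * omega/pi)

Answer: 2 * sin(12 * omega)/omega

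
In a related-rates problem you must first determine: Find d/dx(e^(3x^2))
Chain rule: d/dx[e^u]=e^u · u' where u=3x^2
u'=6x

Answer: 6x·e^(3x^2)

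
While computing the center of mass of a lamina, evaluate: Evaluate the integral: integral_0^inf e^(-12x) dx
integral_0^inf e^(-12x) dx=[-1/12*e^(-12x)]_0^inf
=0 - (-1/12)=1/12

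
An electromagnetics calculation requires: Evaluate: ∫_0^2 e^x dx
Antiderivative: e^x
Evaluate: (e^2 - 1)

Answer: e^2 - 1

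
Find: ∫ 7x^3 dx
Using power rule: ∫ 7x^3 dx=7/4 x^4 + C=(7/4)x^4 + C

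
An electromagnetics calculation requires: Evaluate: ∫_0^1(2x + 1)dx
Step 1: Find antiderivative F(x)=x^2 + x
Step 2: F(1) - F(0)=2 - (0)=2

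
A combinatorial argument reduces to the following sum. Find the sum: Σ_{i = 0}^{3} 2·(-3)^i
Geometric series: S = a(1 - r^n)/(1 - r)
a = 2, r = -3, n = 4
S = 2(1 - 81)/4 = -40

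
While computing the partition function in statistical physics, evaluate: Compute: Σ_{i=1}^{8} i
Using formula: Σ i^1 = n(n+1)/2 = 8·9/2 = 36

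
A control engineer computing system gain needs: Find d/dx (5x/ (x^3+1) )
Quotient rule: (f/g)' = (f'g - fg')/g²
f = 5x, f' = 5
g = x^3 + 1, g' = 3x^2

Answer: (5·(x^3 + 1) - 15x^3)/(x^3 + 1)²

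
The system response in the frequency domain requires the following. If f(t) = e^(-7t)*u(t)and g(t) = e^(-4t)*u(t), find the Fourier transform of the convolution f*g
By the convolution theorem: F{f*g}=F(omega)*G(omega)
F(omega)=1/(7+j*omega), G(omega)=1/(4+j*omega)
F{f*g}=1/((7+j*omega)(4+j*omega))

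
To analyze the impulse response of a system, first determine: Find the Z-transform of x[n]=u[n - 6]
Using the time-shift property: Z{u[n-6]}=z^(-6)*z/(z-1)
=z^(-5)/(z-1)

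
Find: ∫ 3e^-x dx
Since d/dx[e^-x]=- e^-x, we get -3e^-x + C

Answer: -3e^-x + C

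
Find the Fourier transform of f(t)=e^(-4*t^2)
The Fourier transform of a Gaussian e^(-a * t^2) is sqrt(pi/a) * e^(-omega^2/(4a)).
With a=4: F(omega)=sqrt(pi)/2 * e^(-omega^2/16)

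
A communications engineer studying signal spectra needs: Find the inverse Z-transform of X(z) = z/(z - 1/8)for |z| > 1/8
Standard pair: z/(z-a) <-> a^n * u[n] for causal signals
With a = 1/8: x[n] = (1/8)^n * u[n]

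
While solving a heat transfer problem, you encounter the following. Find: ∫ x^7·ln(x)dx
By parts: u=ln(x), dv=x^7 dx
du=1/x dx, v=x^8/8
=x^8·ln(x)/8 - ∫ x^7/8 dx
=x^8·ln(x)/8 - x^8/64 + C

Answer: x^8(ln(x)/8 - 1/64) + C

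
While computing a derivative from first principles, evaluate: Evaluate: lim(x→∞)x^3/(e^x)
Apply L'Hôpital 3 times (∞/∞ each time):
Eventually get 3!/(e^x) → 0

Answer: 0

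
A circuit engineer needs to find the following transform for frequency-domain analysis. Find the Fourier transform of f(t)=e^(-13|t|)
Using the standard pair: F{e^(-a|t|)}=2a/(a^2 + omega^2)
With a=13: F(omega)=26/(169 + omega^2)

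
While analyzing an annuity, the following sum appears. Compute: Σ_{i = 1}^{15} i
Using formula: Σ i^1=n(n + 1)/2=15·16/2=120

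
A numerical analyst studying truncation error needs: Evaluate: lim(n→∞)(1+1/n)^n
This is the definition of e^1: lim(1 + 1/n)^n = e^1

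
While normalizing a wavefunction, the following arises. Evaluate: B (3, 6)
B(x,y)=Γ(x)Γ(y)/Γ(x + y)=(x-1)!(y-1)!/(x + y-1)!
B(3,6)=2!·5!/8!=1/168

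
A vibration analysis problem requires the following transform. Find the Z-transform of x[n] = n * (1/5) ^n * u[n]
Using the property Z{n * a^n * u[n]} = az/(z-a)^2
With a = 1/5: X(z) = (1/5)z/(z - 1/5)^2, |z| > 1/5

Answer: (1/5)z/(z - 1/5)^2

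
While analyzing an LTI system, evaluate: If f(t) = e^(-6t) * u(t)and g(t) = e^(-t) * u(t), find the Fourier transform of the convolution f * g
By the convolution theorem: F{f * g}=F(omega) * G(omega)
F(omega)=1/(6+j * omega), G(omega)=1/(1+j * omega)
F{f * g}=1/((6+j * omega)(1+j * omega))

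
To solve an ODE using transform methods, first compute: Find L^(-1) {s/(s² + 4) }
L^(-1){s/(s² + w²)} = cos(wt)
Here w = 2

Answer: cos(2t)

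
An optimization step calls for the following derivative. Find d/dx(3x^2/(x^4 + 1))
Quotient rule: (f/g)'=(f'g - fg')/g²
f=3x^2, f'=6x
g=x^4 + 1, g'=4x^3

Answer: (6x·(x^4 + 1) - 12x^5)/(x^4 + 1)²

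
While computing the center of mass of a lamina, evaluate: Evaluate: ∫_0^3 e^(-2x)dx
Antiderivative: (1/(-2))e^(-2x)
Evaluate: (1/(-2))(e^-6-1)

Answer: (e^-6-1)/(-2)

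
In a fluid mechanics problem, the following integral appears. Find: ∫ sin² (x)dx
Using identity sin²(u) = (1 - cos(2u))/2:
∫ (1 - cos(2x))/2 dx = x/2 - sin(2x)/4 + C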